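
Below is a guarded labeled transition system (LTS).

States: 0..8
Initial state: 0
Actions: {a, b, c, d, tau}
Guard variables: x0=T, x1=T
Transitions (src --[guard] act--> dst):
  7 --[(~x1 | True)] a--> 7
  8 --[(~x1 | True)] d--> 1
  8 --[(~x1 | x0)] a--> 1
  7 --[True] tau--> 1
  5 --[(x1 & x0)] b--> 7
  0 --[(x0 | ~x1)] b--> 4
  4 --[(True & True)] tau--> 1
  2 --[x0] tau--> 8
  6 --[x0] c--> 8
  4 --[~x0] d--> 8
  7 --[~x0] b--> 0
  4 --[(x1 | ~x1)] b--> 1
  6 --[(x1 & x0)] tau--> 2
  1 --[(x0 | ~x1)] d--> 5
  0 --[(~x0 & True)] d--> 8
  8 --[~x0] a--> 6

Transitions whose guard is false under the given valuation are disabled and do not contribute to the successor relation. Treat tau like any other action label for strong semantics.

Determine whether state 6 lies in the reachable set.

Answer: UNREACHABLE

Working:
Guard filter leaves 12 enabled edge(s).
L0 = {0}
L1 = {4}  cumulative {0,4}
L2 = {1}  cumulative {0,1,4}
L3 = {5}  cumulative {0,1,4,5}
L4 = {7}  cumulative {0,1,4,5,7}
Reachable = {0,1,4,5,7}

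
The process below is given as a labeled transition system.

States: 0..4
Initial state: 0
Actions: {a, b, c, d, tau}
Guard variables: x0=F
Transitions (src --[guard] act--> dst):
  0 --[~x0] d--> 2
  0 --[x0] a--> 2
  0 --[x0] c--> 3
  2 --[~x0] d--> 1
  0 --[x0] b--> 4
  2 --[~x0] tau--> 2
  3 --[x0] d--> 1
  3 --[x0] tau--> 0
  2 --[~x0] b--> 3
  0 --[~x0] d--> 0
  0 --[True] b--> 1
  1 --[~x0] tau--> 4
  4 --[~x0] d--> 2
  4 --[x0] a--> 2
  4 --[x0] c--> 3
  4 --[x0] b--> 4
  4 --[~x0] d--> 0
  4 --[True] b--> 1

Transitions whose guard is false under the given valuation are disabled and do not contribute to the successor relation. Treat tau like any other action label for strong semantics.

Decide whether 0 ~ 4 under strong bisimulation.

Bisimulation quotient by refinement:
  round 0: {{0,1,2,3,4}}
  round 1: {{0,4},{1},{2},{3}}
4 equivalence class(es) (converged in 2)
0∈{0,4}, 4∈{0,4}

Answer: BISIMILAR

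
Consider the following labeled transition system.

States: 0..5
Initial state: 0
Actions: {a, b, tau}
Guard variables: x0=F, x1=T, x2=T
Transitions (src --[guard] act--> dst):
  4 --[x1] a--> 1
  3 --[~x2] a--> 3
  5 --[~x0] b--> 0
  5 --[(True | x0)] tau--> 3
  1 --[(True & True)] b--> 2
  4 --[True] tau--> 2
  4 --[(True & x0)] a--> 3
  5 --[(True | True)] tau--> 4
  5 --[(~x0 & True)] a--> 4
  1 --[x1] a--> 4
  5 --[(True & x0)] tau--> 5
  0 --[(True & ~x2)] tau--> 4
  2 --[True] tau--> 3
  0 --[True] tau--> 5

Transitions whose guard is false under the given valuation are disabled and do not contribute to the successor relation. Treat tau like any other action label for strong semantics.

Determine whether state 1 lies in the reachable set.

Answer: REACHABLE

Trace:
Guard filter leaves 10 enabled edge(s).
L0 = {0}
L1 = {5}  now seen {0,5}
L2 = {3,4}  now seen {0,3,4,5}
L3 = {1,2}  now seen {0,1,2,3,4,5}
Reachable = {0,1,2,3,4,5}
Path to 1: tau·tau·a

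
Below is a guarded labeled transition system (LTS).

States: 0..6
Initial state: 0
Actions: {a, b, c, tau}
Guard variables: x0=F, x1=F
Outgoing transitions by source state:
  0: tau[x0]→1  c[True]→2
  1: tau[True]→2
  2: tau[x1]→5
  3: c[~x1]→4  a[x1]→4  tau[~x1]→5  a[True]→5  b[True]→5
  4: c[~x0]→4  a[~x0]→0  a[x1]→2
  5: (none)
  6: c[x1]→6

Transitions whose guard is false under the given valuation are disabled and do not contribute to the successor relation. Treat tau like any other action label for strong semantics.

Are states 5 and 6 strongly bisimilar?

Answer: BISIMILAR

Working:
Bisimulation quotient by refinement:
  π0 = {{0,1,2,3,4,5,6}}
  π1 = {{0},{1},{2,5,6},{3},{4}}
Fixed point at round 2; 5 class(es).
5∈{2,5,6}, 6∈{2,5,6}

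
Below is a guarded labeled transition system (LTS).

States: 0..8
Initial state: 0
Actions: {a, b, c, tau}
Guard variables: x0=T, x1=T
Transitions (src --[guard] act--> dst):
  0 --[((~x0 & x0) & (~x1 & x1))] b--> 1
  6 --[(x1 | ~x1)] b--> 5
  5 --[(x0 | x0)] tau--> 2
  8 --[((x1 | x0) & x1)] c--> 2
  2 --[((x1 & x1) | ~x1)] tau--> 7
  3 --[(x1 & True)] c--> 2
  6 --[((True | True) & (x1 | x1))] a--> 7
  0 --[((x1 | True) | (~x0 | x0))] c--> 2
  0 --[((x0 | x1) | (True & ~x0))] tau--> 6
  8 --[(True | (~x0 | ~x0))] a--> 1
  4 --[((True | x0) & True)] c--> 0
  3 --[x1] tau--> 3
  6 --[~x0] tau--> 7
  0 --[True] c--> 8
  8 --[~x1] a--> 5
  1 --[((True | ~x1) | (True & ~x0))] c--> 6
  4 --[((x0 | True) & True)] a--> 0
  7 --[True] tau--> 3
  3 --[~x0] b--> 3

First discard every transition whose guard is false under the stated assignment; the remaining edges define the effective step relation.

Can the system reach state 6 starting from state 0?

15 transition(s) survive guard evaluation.
L0 = {0}
L1 = {2,6,8}  cumulative {0,2,6,8}
L2 = {1,5,7}  cumulative {0,1,2,5,6,7,8}
L3 = {3}  cumulative {0,1,2,3,5,6,7,8}
Reachable = {0,1,2,3,5,6,7,8}
trace reaching 6: tau

Answer: REACHABLE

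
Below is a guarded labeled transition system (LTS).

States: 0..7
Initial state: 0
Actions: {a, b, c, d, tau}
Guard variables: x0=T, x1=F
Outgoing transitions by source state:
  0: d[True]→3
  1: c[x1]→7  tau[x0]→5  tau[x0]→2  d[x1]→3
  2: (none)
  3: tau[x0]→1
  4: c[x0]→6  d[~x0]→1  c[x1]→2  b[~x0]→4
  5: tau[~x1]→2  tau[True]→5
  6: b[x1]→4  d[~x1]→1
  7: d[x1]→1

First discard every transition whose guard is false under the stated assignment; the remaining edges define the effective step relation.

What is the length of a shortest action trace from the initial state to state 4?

Layered search for 4:
  L0 = {0}
  L1 = {3}
  L2 = {1}
  L3 = {2,5}
4 never appears.

Answer: UNREACHABLE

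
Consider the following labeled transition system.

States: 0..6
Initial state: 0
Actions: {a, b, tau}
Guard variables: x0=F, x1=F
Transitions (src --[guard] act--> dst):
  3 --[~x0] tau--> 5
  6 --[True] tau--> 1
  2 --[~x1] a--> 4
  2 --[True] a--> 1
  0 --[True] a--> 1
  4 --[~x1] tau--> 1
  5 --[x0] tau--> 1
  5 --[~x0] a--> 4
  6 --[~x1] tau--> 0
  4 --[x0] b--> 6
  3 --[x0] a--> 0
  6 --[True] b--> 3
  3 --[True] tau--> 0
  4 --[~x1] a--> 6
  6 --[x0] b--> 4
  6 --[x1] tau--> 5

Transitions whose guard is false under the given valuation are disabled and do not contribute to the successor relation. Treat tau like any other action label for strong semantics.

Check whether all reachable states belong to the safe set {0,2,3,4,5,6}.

Allowed set {0,2,3,4,5,6}
Reach set: {0,1}
  0: safe
  1: VIOLATES
reach 1 via a — violates

Answer: INVARIANT VIOLATED at state 1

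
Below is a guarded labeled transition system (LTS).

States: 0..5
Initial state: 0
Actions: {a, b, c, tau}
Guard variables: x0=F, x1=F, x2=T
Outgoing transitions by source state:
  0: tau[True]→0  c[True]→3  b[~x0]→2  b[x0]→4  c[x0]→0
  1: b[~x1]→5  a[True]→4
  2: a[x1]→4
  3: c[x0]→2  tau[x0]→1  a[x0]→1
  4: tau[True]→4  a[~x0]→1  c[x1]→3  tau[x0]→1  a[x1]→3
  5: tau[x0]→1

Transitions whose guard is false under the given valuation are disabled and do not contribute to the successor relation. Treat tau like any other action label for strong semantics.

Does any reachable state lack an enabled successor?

R = {0,2,3}
  0: b→2  c→3  tau→0  [3 exit(s)]
  2: ∅  [no exit]
  3: ∅  [no exit]
witness 2: b

Answer: DEADLOCK at state 2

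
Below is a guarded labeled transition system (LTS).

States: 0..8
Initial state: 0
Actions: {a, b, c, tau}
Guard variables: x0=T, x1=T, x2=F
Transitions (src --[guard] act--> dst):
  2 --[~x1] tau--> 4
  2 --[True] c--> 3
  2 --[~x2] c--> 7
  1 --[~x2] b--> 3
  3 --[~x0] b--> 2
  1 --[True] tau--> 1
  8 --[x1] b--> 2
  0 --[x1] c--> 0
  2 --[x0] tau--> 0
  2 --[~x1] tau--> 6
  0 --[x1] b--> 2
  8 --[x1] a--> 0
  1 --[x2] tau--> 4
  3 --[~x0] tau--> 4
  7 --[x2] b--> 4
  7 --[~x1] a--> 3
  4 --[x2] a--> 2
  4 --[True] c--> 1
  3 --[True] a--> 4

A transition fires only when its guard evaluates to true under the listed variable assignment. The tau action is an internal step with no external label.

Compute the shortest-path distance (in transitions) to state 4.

Layered search for 4:
  depth 0: {0}
  depth 1: {2}
  depth 2: {3,7}
  depth 3: {4}
first hit 4 at d=3 via b·c·a

Answer: 3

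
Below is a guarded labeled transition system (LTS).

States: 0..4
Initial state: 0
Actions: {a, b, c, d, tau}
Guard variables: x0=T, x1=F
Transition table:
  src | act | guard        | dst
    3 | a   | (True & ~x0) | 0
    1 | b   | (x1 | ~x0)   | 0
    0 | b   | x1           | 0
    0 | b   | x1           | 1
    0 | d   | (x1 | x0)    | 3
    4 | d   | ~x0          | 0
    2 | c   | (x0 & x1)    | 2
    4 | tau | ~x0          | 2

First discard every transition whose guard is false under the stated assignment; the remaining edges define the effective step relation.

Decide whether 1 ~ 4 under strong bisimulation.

Refine partition for ~:
  π0 = {{0,1,2,3,4}}
  π1 = {{0},{1,2,3,4}}
2 equivalence class(es) (converged in 2)
class of 1: {1,2,3,4}; class of 4: {1,2,3,4}

Answer: BISIMILAR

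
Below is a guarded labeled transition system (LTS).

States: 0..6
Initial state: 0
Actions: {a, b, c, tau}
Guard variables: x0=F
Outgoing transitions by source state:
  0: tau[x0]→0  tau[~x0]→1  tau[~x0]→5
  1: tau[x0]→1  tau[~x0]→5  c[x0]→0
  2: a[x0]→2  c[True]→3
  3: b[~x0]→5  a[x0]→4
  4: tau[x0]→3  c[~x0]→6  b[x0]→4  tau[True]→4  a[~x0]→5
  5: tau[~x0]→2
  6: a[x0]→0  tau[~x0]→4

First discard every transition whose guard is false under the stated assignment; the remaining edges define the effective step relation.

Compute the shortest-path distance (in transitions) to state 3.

Breadth-first toward 3:
  L0 = {0}
  L1 = {1,5}
  L2 = {2}
  L3 = {3}
depth(3)=3, e.g. tau·tau·c

Answer: 3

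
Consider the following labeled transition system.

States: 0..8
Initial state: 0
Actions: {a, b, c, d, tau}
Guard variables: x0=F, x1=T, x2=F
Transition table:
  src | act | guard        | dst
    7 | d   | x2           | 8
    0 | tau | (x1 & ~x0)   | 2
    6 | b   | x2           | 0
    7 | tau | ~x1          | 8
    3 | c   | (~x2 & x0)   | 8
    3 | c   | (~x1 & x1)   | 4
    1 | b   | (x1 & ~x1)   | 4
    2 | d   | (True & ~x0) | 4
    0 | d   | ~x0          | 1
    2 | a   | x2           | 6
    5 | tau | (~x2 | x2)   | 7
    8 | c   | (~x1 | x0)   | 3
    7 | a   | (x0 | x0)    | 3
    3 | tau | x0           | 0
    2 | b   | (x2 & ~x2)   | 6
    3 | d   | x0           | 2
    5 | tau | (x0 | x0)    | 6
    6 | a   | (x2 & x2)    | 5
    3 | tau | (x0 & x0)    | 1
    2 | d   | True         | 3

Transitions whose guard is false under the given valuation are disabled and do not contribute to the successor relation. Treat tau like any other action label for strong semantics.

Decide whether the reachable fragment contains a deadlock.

Reach set: {0,1,2,3,4}
  0: d→1  tau→2  [2 exit(s)]
  1: ∅  [deadlock]
  2: d→3  d→4  [2 exit(s)]
  3: ∅  [deadlock]
  4: ∅  [deadlock]
trace reaching 1: d

Answer: DEADLOCK at state 1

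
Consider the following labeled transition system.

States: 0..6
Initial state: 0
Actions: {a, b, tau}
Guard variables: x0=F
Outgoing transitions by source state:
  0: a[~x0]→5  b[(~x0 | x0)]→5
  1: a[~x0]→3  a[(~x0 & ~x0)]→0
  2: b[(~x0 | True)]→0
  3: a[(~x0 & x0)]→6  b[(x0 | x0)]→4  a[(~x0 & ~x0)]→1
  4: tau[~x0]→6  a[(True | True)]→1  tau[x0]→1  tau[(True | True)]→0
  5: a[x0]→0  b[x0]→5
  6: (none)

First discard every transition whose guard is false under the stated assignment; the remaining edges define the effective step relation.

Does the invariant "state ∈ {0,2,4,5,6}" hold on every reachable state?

Answer: INVARIANT HOLDS

Working:
Inv-set: {0,2,4,5,6}
Reach set: {0,5}
  0: ok
  5: ok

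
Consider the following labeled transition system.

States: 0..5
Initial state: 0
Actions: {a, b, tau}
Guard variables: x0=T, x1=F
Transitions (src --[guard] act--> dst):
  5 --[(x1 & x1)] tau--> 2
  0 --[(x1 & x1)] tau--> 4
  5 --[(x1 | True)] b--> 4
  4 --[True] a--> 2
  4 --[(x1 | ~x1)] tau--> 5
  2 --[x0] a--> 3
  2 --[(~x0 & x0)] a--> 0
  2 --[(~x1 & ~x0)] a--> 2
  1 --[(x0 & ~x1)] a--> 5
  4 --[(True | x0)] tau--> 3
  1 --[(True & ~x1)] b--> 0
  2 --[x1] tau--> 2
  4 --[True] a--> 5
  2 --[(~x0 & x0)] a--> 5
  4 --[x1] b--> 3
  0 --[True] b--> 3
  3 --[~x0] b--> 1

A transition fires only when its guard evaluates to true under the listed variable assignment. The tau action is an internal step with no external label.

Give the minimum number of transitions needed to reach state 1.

BFS to 1:
  depth 0: {0}
  depth 1: {3}
1 never appears.

Answer: UNREACHABLE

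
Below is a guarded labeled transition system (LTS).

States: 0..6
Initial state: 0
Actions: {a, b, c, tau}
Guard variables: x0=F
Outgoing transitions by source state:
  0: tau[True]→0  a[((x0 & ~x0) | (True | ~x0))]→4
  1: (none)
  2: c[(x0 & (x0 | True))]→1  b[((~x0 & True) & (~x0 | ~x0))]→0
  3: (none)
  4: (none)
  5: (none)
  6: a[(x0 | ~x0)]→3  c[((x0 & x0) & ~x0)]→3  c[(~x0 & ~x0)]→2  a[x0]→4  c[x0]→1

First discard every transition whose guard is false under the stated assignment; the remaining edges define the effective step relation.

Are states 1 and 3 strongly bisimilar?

Answer: BISIMILAR

Trace:
Compute ~ classes (split until stable):
  round 0: {{0,1,2,3,4,5,6}}
  round 1: {{0},{1,3,4,5},{2},{6}}
4 equivalence class(es) (converged in 2)
class of 1: {1,3,4,5}; class of 3: {1,3,4,5}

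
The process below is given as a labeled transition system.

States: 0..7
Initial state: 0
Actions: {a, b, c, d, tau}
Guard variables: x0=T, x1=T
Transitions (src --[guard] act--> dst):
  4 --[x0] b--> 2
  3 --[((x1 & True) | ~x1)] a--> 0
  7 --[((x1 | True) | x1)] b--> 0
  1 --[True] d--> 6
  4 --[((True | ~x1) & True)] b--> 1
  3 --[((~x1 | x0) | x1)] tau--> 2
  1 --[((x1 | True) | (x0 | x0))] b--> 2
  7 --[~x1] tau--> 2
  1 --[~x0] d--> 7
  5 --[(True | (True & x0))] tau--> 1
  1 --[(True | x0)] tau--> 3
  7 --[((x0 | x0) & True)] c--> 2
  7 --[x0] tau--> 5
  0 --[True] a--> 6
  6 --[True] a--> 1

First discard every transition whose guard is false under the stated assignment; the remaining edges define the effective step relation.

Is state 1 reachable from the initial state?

Answer: REACHABLE

Analysis:
Guard filter leaves 13 enabled edge(s).
L0 = {0}
L1 = {6}  now seen {0,6}
L2 = {1}  now seen {0,1,6}
L3 = {2,3}  now seen {0,1,2,3,6}
Reach set: {0,1,2,3,6}
Path to 1: a·a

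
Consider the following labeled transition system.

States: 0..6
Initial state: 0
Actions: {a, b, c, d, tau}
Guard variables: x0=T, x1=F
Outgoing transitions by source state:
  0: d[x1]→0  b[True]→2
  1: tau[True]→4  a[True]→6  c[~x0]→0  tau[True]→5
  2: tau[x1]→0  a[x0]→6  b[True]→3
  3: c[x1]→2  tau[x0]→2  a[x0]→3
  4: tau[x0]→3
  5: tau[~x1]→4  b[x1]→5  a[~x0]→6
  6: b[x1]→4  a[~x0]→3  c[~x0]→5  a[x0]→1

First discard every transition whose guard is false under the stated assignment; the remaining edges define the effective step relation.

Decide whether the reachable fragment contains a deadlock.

Answer: DEADLOCK-FREE

Working:
Reachable = {0,1,2,3,4,5,6}
  0: b→2  [1 out]
  1: a→6  tau→4  tau→5  [3 out]
  2: a→6  b→3  [2 out]
  3: a→3  tau→2  [2 out]
  4: tau→3  [1 out]
  5: tau→4  [1 out]
  6: a→1  [1 out]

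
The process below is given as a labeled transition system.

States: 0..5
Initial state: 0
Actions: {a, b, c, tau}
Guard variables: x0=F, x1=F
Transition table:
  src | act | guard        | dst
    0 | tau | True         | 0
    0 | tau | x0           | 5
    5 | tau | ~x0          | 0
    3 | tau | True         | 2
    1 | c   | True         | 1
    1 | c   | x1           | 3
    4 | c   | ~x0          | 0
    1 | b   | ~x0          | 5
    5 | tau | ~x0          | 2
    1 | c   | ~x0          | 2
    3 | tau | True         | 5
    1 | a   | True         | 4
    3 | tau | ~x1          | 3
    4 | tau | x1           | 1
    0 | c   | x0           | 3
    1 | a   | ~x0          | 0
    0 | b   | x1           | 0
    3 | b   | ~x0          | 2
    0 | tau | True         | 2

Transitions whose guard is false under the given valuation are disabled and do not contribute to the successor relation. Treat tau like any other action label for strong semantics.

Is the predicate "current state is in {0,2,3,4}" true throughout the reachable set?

Answer: INVARIANT HOLDS

Working:
Inv-set: {0,2,3,4}
R = {0,2}
  0: ok
  2: ok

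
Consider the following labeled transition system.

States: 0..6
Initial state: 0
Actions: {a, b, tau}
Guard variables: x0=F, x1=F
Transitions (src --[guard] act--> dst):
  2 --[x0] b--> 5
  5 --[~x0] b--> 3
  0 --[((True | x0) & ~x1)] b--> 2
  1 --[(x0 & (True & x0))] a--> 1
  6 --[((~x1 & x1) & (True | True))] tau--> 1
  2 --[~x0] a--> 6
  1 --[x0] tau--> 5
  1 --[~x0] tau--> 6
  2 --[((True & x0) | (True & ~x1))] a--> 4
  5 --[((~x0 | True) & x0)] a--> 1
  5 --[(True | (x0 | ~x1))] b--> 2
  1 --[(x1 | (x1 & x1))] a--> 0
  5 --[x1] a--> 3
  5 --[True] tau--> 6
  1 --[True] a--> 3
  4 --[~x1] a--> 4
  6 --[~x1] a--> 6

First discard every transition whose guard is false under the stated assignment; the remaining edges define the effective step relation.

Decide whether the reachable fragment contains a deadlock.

Reach set: {0,2,4,6}
  0: b→2  [deg 1]
  2: a→4  a→6  [deg 2]
  4: a→4  [deg 1]
  6: a→6  [deg 1]

Answer: DEADLOCK-FREE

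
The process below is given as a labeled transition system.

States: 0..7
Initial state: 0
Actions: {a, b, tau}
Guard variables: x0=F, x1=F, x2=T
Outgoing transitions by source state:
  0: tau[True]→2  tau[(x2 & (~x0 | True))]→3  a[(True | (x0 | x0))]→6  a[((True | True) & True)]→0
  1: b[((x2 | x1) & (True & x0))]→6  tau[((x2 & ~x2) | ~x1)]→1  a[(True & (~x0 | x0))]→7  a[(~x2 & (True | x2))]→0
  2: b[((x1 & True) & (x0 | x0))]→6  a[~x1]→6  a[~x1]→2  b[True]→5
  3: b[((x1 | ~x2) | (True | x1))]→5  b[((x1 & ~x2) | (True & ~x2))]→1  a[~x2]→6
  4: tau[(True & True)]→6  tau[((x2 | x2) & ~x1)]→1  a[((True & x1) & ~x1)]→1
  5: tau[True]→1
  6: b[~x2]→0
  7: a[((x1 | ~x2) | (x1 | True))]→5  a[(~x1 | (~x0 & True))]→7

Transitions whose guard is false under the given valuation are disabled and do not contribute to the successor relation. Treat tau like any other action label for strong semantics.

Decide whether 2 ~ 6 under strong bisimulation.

Answer: NOT BISIMILAR

Trace:
Refine partition for ~:
  P[0] = {{0,1,2,3,4,5,6,7}}
  P[1] = {{0,1},{2},{3},{4,5},{6},{7}}
  P[2] = {{0},{1},{2},{3},{4},{5},{6},{7}}
stable after 3 split(s): 8 block(s)
class of 2: {2}; class of 6: {6}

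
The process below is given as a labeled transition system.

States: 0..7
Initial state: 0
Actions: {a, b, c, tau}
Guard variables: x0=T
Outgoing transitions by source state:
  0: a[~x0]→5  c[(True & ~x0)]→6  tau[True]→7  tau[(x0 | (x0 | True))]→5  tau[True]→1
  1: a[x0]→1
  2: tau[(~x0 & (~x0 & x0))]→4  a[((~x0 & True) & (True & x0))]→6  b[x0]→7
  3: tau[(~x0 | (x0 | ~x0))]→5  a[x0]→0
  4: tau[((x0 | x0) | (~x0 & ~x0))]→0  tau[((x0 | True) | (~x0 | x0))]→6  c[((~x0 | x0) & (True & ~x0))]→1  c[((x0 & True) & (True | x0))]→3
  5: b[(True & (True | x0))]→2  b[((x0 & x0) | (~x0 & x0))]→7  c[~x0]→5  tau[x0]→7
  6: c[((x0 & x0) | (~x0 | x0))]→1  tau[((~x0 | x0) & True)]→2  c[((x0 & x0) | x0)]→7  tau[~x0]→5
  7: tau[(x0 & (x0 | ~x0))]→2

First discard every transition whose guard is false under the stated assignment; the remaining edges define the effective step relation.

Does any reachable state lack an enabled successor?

Reach set: {0,1,2,5,7}
  0: tau→1  tau→5  tau→7  [3 out]
  1: a→1  [1 out]
  2: b→7  [1 out]
  5: b→2  b→7  tau→7  [3 out]
  7: tau→2  [1 out]

Answer: DEADLOCK-FREE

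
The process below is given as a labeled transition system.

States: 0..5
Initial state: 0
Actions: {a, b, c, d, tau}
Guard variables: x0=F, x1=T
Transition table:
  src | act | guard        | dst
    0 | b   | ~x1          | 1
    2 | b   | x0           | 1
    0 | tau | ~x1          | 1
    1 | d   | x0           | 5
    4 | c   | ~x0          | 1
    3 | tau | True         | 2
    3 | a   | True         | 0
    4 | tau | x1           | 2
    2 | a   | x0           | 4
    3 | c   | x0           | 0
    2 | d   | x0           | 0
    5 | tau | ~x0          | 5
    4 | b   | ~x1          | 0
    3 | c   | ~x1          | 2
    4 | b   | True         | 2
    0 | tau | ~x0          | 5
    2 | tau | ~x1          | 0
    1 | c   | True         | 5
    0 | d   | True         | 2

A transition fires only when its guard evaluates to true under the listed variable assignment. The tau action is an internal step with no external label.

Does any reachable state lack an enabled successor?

R = {0,2,5}
  0: d→2  tau→5  [2 out]
  2: ∅  [STUCK]
  5: tau→5  [1 out]
witness 2: d

Answer: DEADLOCK at state 2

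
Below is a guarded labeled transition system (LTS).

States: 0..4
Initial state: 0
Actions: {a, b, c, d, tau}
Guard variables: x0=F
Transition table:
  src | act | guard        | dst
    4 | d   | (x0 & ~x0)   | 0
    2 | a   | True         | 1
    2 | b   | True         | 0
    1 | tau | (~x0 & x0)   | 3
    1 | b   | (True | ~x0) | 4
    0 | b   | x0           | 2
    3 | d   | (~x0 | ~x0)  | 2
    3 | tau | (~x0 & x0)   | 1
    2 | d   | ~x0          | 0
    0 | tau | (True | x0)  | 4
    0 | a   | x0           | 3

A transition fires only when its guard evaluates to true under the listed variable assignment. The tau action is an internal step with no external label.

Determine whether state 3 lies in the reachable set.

Guard filter leaves 6 enabled edge(s).
depth 0: {0}
depth 1: {4}  total {0,4}
Reach set: {0,4}

Answer: UNREACHABLE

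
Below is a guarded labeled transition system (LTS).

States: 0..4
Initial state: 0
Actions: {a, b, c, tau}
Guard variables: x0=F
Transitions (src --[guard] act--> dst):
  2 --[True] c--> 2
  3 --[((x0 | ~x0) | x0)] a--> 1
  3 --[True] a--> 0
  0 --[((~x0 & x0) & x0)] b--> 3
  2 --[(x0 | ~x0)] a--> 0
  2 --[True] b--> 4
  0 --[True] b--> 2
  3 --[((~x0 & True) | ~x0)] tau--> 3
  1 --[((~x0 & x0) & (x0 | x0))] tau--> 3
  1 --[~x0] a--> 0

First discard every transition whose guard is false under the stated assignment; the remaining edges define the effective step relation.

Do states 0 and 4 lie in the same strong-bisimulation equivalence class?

Answer: NOT BISIMILAR

Trace:
Bisimulation quotient by refinement:
  P[0] = {{0,1,2,3,4}}
  P[1] = {{0},{1},{2},{3},{4}}
5 equivalence class(es) (converged in 2)
class of 0: {0}; class of 4: {4}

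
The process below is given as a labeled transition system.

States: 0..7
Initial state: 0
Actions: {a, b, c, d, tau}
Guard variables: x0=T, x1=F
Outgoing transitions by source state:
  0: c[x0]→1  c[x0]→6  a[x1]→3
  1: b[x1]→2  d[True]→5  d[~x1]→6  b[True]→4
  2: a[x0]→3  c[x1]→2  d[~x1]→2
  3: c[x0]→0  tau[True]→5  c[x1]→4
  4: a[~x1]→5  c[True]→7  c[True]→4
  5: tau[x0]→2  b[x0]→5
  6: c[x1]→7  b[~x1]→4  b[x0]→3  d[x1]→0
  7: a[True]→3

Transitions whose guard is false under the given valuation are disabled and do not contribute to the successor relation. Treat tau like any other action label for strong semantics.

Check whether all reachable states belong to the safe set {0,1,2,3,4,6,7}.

Answer: INVARIANT VIOLATED at state 5

Working:
Allowed set {0,1,2,3,4,6,7}
R = {0,1,2,3,4,5,6,7}
  0: ok
  1: ok
  2: ok
  3: ok
  4: ok
  5: ✗ unsafe
  6: ok
  7: ok
reach 5 via c·d — violates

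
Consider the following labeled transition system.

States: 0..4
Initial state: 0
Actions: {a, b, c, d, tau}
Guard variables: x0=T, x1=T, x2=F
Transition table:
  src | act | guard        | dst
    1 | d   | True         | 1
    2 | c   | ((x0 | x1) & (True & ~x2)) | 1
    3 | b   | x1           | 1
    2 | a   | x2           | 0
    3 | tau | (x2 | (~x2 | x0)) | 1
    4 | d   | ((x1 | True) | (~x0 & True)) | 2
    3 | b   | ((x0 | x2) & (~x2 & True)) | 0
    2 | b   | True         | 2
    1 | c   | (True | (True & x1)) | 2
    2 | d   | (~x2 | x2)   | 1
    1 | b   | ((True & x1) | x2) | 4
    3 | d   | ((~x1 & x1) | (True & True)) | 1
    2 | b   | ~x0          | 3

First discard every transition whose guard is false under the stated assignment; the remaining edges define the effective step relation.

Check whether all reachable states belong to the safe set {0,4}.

Allowed set {0,4}
Reach set: {0}
  0: ✓

Answer: INVARIANT HOLDS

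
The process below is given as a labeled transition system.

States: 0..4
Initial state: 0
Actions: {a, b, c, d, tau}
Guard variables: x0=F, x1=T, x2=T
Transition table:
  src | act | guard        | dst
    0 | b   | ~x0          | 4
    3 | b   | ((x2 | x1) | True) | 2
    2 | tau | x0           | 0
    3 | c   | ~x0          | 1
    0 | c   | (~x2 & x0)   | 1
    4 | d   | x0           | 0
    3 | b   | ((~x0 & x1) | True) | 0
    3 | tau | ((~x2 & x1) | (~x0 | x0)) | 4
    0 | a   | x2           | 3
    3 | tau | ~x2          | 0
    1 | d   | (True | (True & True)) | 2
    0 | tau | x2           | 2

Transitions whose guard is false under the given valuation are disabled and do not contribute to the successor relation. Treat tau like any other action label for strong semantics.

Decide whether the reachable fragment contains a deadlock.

Answer: DEADLOCK at state 2

Analysis:
R = {0,1,2,3,4}
  0: a→3  b→4  tau→2  [3 out]
  1: d→2  [1 out]
  2: ∅  [deadlock]
  3: b→0  b→2  c→1  tau→4  [4 out]
  4: ∅  [deadlock]
trace reaching 2: tau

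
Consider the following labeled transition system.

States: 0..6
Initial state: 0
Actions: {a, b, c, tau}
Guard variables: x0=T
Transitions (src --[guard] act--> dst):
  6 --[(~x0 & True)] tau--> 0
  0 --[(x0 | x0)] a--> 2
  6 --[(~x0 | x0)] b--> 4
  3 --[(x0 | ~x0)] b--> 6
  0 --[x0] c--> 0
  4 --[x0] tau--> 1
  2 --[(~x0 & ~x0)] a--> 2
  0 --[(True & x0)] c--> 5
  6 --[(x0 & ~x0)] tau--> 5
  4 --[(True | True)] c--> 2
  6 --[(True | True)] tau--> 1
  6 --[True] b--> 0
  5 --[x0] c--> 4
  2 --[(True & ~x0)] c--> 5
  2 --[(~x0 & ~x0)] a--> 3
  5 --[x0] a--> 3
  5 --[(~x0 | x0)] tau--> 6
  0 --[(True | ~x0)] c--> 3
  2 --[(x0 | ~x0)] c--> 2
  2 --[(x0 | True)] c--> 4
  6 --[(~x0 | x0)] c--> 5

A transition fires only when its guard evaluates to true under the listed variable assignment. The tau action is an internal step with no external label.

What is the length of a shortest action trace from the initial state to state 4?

Layered search for 4:
  depth 0: {0}
  depth 1: {2,3,5}
  depth 2: {4,6}
depth(4)=2, e.g. a·c

Answer: 2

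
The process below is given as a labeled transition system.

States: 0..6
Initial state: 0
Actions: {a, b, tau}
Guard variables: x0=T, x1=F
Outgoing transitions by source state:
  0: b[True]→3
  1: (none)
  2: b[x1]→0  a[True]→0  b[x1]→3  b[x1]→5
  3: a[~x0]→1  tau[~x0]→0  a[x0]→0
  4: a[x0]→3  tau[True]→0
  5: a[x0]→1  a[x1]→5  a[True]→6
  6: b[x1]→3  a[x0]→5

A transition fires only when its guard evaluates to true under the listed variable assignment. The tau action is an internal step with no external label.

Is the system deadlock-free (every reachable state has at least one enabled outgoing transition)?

Answer: DEADLOCK-FREE

Working:
R = {0,3}
  0: b→3  [1 out]
  3: a→0  [1 out]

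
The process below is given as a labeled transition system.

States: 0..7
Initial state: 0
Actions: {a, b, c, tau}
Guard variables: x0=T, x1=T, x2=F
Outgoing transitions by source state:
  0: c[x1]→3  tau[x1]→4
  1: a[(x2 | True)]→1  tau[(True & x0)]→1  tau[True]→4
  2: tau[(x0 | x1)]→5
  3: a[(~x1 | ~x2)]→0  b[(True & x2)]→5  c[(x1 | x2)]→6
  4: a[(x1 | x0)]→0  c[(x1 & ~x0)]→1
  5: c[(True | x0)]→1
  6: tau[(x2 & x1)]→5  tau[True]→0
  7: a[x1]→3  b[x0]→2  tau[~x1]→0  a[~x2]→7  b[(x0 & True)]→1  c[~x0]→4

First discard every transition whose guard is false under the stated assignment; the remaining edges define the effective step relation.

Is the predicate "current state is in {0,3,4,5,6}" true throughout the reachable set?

Allowed set {0,3,4,5,6}
Reachable = {0,3,4,6}
  0: ok
  3: ok
  4: ok
  6: ok

Answer: INVARIANT HOLDS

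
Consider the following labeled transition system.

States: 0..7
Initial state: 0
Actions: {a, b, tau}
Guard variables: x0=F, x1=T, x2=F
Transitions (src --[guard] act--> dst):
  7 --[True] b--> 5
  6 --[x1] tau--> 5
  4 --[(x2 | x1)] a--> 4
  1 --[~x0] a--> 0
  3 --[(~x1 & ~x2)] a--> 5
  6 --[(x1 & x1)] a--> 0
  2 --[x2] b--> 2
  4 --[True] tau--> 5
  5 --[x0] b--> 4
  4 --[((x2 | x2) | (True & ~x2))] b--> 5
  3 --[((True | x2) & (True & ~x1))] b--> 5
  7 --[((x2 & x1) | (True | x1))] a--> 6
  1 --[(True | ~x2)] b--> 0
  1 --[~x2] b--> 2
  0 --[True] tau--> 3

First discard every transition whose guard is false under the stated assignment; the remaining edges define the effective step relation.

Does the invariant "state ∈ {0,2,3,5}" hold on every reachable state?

Inv-set: {0,2,3,5}
Reach set: {0,3}
  0: ok
  3: ok

Answer: INVARIANT HOLDS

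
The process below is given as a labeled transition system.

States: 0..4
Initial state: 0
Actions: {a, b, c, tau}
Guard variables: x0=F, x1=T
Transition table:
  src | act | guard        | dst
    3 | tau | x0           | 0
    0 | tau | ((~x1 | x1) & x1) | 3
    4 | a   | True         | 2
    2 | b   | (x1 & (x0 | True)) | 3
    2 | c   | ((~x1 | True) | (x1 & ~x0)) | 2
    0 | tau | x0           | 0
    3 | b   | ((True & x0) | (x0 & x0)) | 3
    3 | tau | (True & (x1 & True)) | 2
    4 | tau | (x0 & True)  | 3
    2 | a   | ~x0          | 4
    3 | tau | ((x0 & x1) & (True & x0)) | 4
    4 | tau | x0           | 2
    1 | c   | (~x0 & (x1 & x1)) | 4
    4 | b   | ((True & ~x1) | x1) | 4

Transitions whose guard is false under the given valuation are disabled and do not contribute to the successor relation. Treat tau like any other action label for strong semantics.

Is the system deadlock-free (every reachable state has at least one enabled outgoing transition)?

Answer: DEADLOCK-FREE

Analysis:
R = {0,2,3,4}
  0: tau→3  [1 exit(s)]
  2: a→4  b→3  c→2  [3 exit(s)]
  3: tau→2  [1 exit(s)]
  4: a→2  b→4  [2 exit(s)]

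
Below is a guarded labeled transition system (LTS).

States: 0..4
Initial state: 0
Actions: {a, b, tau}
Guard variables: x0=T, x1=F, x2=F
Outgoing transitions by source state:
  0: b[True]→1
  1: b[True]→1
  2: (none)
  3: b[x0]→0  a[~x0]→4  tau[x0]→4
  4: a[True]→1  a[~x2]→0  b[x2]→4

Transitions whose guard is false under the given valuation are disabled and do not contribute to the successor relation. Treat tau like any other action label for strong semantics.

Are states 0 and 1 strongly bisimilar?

Answer: BISIMILAR

Working:
Compute ~ classes (split until stable):
  π0 = {{0,1,2,3,4}}
  π1 = {{0,1},{2},{3},{4}}
stable after 2 split(s): 4 block(s)
class of 0: {0,1}; class of 1: {0,1}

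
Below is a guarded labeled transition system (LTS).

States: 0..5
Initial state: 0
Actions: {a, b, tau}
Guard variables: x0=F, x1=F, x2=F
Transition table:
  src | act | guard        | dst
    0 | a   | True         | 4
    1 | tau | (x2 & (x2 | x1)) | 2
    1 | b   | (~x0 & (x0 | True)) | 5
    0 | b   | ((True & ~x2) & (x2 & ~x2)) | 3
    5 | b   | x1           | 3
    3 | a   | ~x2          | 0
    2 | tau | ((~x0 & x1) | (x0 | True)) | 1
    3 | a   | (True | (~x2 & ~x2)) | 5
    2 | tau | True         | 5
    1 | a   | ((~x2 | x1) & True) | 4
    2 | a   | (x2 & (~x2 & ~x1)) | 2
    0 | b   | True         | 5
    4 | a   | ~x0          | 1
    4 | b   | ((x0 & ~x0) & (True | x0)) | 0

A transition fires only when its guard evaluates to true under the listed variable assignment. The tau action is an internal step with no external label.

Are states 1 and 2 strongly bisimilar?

Compute ~ classes (split until stable):
  round 0: {{0,1,2,3,4,5}}
  round 1: {{0,1},{2},{3,4},{5}}
  round 2: {{0,1},{2},{3},{4},{5}}
Fixed point at round 3; 5 class(es).
class of 1: {0,1}; class of 2: {2}

Answer: NOT BISIMILAR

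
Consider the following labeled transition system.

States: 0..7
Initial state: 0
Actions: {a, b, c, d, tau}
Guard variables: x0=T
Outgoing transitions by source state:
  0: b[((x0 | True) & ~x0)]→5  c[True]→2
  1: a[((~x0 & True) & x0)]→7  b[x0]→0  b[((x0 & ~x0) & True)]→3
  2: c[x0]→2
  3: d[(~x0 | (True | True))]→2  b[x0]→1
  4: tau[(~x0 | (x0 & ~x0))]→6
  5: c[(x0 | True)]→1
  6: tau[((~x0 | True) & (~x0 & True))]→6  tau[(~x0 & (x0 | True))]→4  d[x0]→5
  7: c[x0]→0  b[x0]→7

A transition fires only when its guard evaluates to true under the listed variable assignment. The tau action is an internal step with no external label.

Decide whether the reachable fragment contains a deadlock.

Reach set: {0,2}
  0: c→2  [deg 1]
  2: c→2  [deg 1]

Answer: DEADLOCK-FREE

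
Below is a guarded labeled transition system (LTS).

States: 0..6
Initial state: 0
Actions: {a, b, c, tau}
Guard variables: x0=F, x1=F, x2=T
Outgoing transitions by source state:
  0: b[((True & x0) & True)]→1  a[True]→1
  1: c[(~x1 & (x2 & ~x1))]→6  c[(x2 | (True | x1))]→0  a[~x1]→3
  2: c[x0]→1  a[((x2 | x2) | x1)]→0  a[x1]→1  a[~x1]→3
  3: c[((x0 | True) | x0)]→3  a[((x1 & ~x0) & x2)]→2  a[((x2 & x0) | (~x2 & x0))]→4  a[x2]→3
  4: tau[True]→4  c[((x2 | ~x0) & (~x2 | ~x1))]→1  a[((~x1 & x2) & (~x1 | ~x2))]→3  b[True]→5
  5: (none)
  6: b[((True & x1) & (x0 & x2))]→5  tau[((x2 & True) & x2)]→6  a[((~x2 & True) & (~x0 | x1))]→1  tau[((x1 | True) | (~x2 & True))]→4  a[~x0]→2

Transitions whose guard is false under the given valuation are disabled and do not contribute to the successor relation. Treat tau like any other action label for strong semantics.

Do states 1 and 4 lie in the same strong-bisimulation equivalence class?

Answer: NOT BISIMILAR

Working:
Compute ~ classes (split until stable):
  π0 = {{0,1,2,3,4,5,6}}
  π1 = {{0,2},{1,3},{4},{5},{6}}
  π2 = {{0},{1},{2},{3},{4},{5},{6}}
Fixed point at round 3; 7 class(es).
1∈{1}, 4∈{4}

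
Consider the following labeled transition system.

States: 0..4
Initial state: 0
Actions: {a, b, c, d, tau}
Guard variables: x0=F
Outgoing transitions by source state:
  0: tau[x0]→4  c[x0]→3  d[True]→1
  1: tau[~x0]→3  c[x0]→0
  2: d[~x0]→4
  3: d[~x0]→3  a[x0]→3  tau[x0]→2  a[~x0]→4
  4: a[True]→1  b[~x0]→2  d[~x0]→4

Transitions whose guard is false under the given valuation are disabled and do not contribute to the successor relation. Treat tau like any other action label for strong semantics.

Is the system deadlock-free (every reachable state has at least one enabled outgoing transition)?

Answer: DEADLOCK-FREE

Analysis:
R = {0,1,2,3,4}
  0: d→1  [1 out]
  1: tau→3  [1 out]
  2: d→4  [1 out]
  3: a→4  d→3  [2 out]
  4: a→1  b→2  d→4  [3 out]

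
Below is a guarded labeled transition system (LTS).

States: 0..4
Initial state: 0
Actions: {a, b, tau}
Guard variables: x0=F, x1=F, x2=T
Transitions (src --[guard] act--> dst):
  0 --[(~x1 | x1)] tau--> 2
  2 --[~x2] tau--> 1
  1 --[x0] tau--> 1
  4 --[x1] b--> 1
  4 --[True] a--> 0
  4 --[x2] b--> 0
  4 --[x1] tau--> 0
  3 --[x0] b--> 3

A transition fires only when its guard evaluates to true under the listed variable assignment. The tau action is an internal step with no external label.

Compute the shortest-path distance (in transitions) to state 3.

Answer: UNREACHABLE

Working:
Layered search for 3:
  depth 0: {0}
  depth 1: {2}
3 never appears.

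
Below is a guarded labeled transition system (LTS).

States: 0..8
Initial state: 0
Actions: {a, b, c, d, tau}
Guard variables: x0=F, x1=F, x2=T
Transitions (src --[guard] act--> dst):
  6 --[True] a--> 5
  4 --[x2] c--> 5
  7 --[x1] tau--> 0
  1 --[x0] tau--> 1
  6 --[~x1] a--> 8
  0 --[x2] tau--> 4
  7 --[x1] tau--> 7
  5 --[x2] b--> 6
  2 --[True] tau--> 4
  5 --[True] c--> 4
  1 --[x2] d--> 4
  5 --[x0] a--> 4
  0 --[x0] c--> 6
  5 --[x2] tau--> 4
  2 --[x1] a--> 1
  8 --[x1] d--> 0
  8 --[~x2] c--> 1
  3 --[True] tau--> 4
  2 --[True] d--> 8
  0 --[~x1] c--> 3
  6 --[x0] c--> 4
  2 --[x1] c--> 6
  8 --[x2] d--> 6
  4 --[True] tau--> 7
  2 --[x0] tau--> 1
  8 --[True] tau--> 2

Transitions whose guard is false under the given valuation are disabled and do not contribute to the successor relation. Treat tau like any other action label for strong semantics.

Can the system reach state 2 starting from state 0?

Answer: REACHABLE

Working:
15 transition(s) survive guard evaluation.
L0 = {0}
L1 = {3,4}  total {0,3,4}
L2 = {5,7}  total {0,3,4,5,7}
L3 = {6}  total {0,3,4,5,6,7}
L4 = {8}  total {0,3,4,5,6,7,8}
L5 = {2}  total {0,2,3,4,5,6,7,8}
Reachable = {0,2,3,4,5,6,7,8}
trace reaching 2: tau·c·b·a·tau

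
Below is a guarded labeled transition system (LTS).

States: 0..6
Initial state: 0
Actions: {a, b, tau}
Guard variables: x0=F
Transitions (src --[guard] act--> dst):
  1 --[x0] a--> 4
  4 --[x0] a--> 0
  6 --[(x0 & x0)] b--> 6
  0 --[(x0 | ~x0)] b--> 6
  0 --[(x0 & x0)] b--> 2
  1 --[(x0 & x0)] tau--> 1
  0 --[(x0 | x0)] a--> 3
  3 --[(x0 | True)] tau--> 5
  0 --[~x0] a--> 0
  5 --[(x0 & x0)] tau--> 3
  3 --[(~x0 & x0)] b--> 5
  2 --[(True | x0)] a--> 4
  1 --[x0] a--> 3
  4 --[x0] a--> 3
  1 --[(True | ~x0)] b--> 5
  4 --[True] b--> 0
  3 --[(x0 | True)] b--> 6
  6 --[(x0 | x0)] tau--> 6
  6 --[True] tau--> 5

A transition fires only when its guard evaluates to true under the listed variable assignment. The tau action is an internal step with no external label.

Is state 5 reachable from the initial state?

Answer: REACHABLE

Analysis:
Guard filter leaves 8 enabled edge(s).
L0 = {0}
L1 = {6}  cumulative {0,6}
L2 = {5}  cumulative {0,5,6}
Reachable = {0,5,6}
trace reaching 5: b·tau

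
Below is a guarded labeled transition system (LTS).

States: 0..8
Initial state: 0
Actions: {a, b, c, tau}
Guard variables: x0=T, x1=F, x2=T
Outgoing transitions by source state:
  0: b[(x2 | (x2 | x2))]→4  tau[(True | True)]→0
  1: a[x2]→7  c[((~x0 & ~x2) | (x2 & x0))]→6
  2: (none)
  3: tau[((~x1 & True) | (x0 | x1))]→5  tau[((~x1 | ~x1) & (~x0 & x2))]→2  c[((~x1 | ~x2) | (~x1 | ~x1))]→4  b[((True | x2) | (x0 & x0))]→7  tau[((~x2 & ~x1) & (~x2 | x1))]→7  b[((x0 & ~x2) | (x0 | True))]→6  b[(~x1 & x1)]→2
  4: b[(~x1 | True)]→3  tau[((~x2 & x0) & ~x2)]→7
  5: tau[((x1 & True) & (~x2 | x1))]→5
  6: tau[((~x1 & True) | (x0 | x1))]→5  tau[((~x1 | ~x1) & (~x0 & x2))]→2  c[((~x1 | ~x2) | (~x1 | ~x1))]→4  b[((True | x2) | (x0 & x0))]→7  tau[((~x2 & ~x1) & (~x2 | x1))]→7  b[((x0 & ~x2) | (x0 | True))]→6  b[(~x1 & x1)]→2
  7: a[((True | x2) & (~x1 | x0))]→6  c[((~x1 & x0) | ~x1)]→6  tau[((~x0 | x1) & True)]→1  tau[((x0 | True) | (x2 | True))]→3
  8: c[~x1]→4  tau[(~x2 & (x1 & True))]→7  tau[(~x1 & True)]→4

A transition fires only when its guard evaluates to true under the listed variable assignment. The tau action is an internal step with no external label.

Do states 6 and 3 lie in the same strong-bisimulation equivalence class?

Answer: BISIMILAR

Working:
Bisimulation quotient by refinement:
  round 0: {{0,1,2,3,4,5,6,7,8}}
  round 1: {{0},{1},{2,5},{3,6},{4},{7},{8}}
stable after 2 split(s): 7 block(s)
class of 6: {3,6}; class of 3: {3,6}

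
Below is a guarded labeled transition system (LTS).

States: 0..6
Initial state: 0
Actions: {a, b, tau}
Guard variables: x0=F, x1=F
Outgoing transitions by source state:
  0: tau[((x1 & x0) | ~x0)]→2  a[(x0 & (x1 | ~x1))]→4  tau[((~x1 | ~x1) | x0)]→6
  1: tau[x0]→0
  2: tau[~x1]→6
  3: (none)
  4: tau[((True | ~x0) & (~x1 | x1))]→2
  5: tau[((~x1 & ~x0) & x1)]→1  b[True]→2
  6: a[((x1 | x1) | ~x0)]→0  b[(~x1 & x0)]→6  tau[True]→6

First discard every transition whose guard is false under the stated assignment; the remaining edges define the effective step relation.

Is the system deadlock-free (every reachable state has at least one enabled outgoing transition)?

R = {0,2,6}
  0: tau→2  tau→6  [2 exit(s)]
  2: tau→6  [1 exit(s)]
  6: a→0  tau→6  [2 exit(s)]

Answer: DEADLOCK-FREE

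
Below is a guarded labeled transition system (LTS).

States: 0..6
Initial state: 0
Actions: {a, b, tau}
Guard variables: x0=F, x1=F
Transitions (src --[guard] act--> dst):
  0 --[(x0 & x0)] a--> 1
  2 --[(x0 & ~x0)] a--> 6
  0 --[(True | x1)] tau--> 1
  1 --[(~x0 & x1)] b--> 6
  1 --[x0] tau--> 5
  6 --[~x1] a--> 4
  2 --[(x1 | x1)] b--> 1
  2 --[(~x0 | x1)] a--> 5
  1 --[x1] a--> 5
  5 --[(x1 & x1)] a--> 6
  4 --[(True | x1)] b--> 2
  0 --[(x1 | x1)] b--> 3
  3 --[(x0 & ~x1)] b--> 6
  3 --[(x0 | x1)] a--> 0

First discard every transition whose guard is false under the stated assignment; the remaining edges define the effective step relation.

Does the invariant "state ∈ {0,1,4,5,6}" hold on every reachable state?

Inv-set: {0,1,4,5,6}
Reachable = {0,1}
  0: ✓
  1: ✓

Answer: INVARIANT HOLDS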